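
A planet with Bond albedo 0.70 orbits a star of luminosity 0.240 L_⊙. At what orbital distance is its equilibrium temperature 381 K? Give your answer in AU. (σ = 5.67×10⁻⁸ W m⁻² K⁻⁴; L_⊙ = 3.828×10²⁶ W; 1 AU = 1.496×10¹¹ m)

L = 0.240 × 3.828×10²⁶ = 9.19×10²⁵ W.
From T_eq⁴ = L(1−A)/(16πσd²): d = √[L(1−A)/(16πσT_eq⁴)].
d = √[9.19×10²⁵ × 0.30 / (16π × 5.67×10⁻⁸ × (381)⁴)] = 2.14×10¹⁰ m = 0.143 AU.

d ≈ 0.143 AU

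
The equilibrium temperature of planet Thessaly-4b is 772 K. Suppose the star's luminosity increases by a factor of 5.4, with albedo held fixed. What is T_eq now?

T_eq ∝ L^(1/4) · d^(−1/2).
T′ = 772 × 5.4^(1/4) = 1180 K.

T_eq ≈ 1180 K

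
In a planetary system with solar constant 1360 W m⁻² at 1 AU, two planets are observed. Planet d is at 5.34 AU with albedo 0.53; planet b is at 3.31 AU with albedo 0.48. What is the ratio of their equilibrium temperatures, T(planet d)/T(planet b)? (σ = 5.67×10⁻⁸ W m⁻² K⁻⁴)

T_eq = [S₀(1−A)/(4σd²)]^(1/4), so T ∝ (1−A)^(1/4) / √d.
T₁ = [1360×0.47/(4×5.67×10⁻⁸×5.34²)]^(1/4) = 99.71 K.
T₂ = [1360×0.52/(4×5.67×10⁻⁸×3.31²)]^(1/4) = 129.89 K.

T₁/T₂ ≈ 0.768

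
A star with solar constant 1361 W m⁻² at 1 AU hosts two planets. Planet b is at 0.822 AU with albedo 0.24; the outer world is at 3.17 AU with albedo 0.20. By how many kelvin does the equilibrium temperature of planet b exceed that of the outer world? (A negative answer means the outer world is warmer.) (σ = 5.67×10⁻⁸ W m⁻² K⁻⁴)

ΔT ≈ 138.8 K

T_eq = [S₀(1−A)/(4σd²)]^(1/4), so T ∝ (1−A)^(1/4) / √d.
T₁ = [1361×0.76/(4×5.67×10⁻⁸×0.822²)]^(1/4) = 286.63 K.
T₂ = [1361×0.80/(4×5.67×10⁻⁸×3.17²)]^(1/4) = 147.84 K.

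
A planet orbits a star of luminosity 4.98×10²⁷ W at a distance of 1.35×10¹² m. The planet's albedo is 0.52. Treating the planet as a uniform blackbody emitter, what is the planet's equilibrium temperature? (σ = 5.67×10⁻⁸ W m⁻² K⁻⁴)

T_eq ≈ 146 K

Flux: S = L/(4πd²) = 4.98×10²⁷/(4π×(1.35×10¹²)²) = 217 W m⁻².
Energy balance: absorbed = emitted ⇒ πR²·S(1−A) = 4πR²·σT_eq⁴, so T_eq⁴ = S(1−A)/(4σ).
T_eq = [217 × 0.48 / (4 × 5.67×10⁻⁸)]^(1/4) = (4.60×10⁸)^(1/4) = 146 K.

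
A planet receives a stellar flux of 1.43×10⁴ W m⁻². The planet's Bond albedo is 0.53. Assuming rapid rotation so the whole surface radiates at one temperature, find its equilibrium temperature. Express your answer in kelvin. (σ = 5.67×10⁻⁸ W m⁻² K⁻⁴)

Energy balance: absorbed = emitted ⇒ πR²·S(1−A) = 4πR²·σT_eq⁴, so T_eq⁴ = S(1−A)/(4σ).
T_eq = [1.43×10⁴ × 0.47 / (4 × 5.67×10⁻⁸)]^(1/4) = (2.96×10¹⁰)^(1/4) = 415 K.

T_eq ≈ 415 K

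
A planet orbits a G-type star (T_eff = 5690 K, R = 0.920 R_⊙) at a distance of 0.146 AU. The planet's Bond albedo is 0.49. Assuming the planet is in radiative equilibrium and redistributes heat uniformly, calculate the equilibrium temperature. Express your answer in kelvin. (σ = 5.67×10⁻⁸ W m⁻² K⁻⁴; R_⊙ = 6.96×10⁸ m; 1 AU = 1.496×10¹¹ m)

R_⋆ = 0.920 × 6.96×10⁸ = 6.40×10⁸ m.
d = 0.146 AU = 2.18×10¹⁰ m.
L = 4πR_⋆²σT_⋆⁴ = 4π(6.40×10⁸)² × 5.67×10⁻⁸ × (5690)⁴ = 3.06×10²⁶ W.
S = L/(4πd²) = 5.11×10⁴ W m⁻².
Energy balance: absorbed = emitted ⇒ πR²·S(1−A) = 4πR²·σT_eq⁴, so T_eq⁴ = S(1−A)/(4σ).
T_eq = [5.11×10⁴ × 0.51 / (4 × 5.67×10⁻⁸)]^(1/4) = (1.15×10¹¹)^(1/4) = 582 K.

T_eq ≈ 582 K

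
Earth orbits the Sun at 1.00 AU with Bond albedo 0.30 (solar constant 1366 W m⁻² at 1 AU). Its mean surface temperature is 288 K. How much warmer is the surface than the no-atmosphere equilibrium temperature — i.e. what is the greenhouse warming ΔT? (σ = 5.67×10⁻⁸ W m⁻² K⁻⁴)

ΔT ≈ 33.2 K

S = 1366/1.00² = 1366 W m⁻².
T_eq = [S(1−A)/(4σ)]^(1/4) = [1366×0.70/(4×5.67×10⁻⁸)]^(1/4) = 254.8 K.
ΔT = T_surf − T_eq = 288 − 254.8.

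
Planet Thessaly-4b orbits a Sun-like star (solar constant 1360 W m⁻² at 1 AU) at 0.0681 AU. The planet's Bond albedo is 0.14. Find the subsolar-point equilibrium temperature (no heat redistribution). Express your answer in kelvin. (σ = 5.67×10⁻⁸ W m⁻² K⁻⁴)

T_ss ≈ 1450 K

Flux at 0.0681 AU: S = 1360/0.0681² = 2.93×10⁵ W m⁻².
At the subsolar point the surface absorbs S(1−A) and emits σT⁴ per unit area — no factor of 4, since only the local patch is in balance.
T = [2.93×10⁵ × 0.86 / 5.67×10⁻⁸]^(1/4) = (4.45×10¹²)^(1/4) = 1450 K.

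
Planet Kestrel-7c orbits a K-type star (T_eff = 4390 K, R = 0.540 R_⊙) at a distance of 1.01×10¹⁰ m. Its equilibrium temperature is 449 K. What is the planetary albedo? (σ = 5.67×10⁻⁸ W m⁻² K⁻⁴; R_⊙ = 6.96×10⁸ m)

A ≈ 0.68

R_⋆ = 0.540 × 6.96×10⁸ = 3.76×10⁸ m.
L = 4πR_⋆²σT_⋆⁴ = 4π(3.76×10⁸)² × 5.67×10⁻⁸ × (4390)⁴ = 3.74×10²⁵ W.
S = L/(4πd²) = 2.92×10⁴ W m⁻².
From T_eq⁴ = S(1−A)/(4σ): 1−A = 4σT_eq⁴/S.
1−A = 4 × 5.67×10⁻⁸ × (449)⁴ / 2.92×10⁴ = 0.316.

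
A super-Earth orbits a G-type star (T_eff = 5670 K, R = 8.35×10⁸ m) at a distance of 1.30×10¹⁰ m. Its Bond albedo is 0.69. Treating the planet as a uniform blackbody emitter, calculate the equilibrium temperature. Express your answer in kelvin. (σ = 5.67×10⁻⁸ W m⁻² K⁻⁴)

L = 4πR_⋆²σT_⋆⁴ = 4π(8.35×10⁸)² × 5.67×10⁻⁸ × (5670)⁴ = 5.13×10²⁶ W.
S = L/(4πd²) = 2.42×10⁵ W m⁻².
Energy balance: absorbed = emitted ⇒ πR²·S(1−A) = 4πR²·σT_eq⁴, so T_eq⁴ = S(1−A)/(4σ).
T_eq = [2.42×10⁵ × 0.31 / (4 × 5.67×10⁻⁸)]^(1/4) = (3.30×10¹¹)^(1/4) = 758 K.

T_eq ≈ 758 K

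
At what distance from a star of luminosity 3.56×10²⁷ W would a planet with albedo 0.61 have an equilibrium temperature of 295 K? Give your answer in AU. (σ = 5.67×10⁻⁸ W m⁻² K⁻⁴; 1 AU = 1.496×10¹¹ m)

d ≈ 1.70 AU

From T_eq⁴ = L(1−A)/(16πσd²): d = √[L(1−A)/(16πσT_eq⁴)].
d = √[3.56×10²⁷ × 0.39 / (16π × 5.67×10⁻⁸ × (295)⁴)] = 2.54×10¹¹ m = 1.70 AU.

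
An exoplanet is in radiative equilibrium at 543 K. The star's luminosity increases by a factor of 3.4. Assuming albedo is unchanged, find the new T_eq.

T_eq ≈ 737 K

T_eq ∝ L^(1/4) · d^(−1/2).
T′ = 543 × 3.4^(1/4) = 737 K.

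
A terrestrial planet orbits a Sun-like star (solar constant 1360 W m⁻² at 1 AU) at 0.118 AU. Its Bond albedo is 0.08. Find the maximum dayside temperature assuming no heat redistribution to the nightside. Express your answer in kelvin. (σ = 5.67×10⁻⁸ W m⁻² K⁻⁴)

T_ss ≈ 1120 K

Flux at 0.118 AU: S = 1360/0.118² = 9.77×10⁴ W m⁻².
With no redistribution each surface element balances locally: S(1−A) = σT⁴.
T = [9.77×10⁴ × 0.92 / 5.67×10⁻⁸]^(1/4) = (1.58×10¹²)^(1/4) = 1120 K.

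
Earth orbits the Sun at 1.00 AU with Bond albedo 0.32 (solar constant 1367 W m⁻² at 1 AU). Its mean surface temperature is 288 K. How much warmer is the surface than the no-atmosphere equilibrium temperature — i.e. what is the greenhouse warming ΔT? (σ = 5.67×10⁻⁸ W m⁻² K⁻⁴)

S = 1367/1.00² = 1367 W m⁻².
T_eq = [S(1−A)/(4σ)]^(1/4) = [1367×0.68/(4×5.67×10⁻⁸)]^(1/4) = 253.0 K.
ΔT = T_surf − T_eq = 288 − 253.0.

ΔT ≈ 35.0 K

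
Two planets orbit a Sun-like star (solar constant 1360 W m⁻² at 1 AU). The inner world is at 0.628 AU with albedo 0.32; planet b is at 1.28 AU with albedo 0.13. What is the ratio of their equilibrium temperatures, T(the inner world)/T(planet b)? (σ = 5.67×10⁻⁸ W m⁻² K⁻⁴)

T_eq = [S₀(1−A)/(4σd²)]^(1/4), so T ∝ (1−A)^(1/4) / √d.
T₁ = [1360×0.68/(4×5.67×10⁻⁸×0.628²)]^(1/4) = 318.88 K.
T₂ = [1360×0.87/(4×5.67×10⁻⁸×1.28²)]^(1/4) = 237.55 K.

T₁/T₂ ≈ 1.342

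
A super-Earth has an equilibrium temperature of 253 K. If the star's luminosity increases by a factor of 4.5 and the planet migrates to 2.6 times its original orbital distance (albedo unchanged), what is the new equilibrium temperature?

T_eq ∝ L^(1/4) · d^(−1/2).
T′ = 253 × 4.5^(1/4) / 2.6^(1/2) = 229 K.

T_eq ≈ 229 K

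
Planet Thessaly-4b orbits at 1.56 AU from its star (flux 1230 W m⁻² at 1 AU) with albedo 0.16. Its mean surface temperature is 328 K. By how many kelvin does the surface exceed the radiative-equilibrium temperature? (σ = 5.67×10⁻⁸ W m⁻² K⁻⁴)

ΔT ≈ 120.0 K

S = 1230/1.56² = 505.4 W m⁻².
T_eq = [S(1−A)/(4σ)]^(1/4) = [505.4×0.84/(4×5.67×10⁻⁸)]^(1/4) = 208.0 K.
ΔT = T_surf − T_eq = 328 − 208.0.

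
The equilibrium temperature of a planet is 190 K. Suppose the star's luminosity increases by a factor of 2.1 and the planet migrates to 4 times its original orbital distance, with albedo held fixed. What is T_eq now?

T_eq ≈ 114 K

T_eq ∝ L^(1/4) · d^(−1/2).
T′ = 190 × 2.1^(1/4) / 4^(1/2) = 114 K.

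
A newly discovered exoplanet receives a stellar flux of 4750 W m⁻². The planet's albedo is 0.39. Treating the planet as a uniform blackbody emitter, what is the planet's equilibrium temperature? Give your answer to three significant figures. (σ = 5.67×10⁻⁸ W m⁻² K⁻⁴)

Energy balance: absorbed = emitted ⇒ πR²·S(1−A) = 4πR²·σT_eq⁴, so T_eq⁴ = S(1−A)/(4σ).
T_eq = [4750 × 0.61 / (4 × 5.67×10⁻⁸)]^(1/4) = (1.28×10¹⁰)^(1/4) = 336 K.

T_eq ≈ 336 K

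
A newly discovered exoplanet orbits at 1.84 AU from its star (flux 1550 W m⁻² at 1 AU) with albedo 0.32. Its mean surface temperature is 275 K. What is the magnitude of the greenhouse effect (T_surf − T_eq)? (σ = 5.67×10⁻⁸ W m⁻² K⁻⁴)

S = 1550/1.84² = 457.8 W m⁻².
T_eq = [S(1−A)/(4σ)]^(1/4) = [457.8×0.68/(4×5.67×10⁻⁸)]^(1/4) = 192.5 K.
ΔT = T_surf − T_eq = 275 − 192.5.

ΔT ≈ 82.5 K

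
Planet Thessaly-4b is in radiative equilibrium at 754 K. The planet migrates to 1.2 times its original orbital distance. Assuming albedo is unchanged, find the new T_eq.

T_eq ∝ L^(1/4) · d^(−1/2).
T′ = 754 / 1.2^(1/2) = 688 K.

T_eq ≈ 688 K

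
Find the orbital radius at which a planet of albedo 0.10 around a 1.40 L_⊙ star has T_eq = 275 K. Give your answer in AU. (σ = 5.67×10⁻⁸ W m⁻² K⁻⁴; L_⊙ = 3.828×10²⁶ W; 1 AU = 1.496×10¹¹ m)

L = 1.40 × 3.828×10²⁶ = 5.36×10²⁶ W.
From T_eq⁴ = L(1−A)/(16πσd²): d = √[L(1−A)/(16πσT_eq⁴)].
d = √[5.36×10²⁶ × 0.90 / (16π × 5.67×10⁻⁸ × (275)⁴)] = 1.72×10¹¹ m = 1.15 AU.

d ≈ 1.15 AU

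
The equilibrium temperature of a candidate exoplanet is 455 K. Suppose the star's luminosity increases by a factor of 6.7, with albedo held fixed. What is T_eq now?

T_eq ≈ 732 K

T_eq ∝ L^(1/4) · d^(−1/2).
T′ = 455 × 6.7^(1/4) = 732 K.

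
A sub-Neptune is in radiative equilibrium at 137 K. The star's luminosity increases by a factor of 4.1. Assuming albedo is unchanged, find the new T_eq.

T_eq ∝ L^(1/4) · d^(−1/2).
T′ = 137 × 4.1^(1/4) = 195 K.

T_eq ≈ 195 K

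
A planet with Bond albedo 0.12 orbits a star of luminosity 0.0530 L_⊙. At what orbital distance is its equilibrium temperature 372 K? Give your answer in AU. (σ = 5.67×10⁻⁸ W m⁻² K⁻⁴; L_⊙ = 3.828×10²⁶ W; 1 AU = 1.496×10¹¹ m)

d ≈ 0.121 AU

L = 0.0530 × 3.828×10²⁶ = 2.03×10²⁵ W.
From T_eq⁴ = L(1−A)/(16πσd²): d = √[L(1−A)/(16πσT_eq⁴)].
d = √[2.03×10²⁵ × 0.88 / (16π × 5.67×10⁻⁸ × (372)⁴)] = 1.81×10¹⁰ m = 0.121 AU.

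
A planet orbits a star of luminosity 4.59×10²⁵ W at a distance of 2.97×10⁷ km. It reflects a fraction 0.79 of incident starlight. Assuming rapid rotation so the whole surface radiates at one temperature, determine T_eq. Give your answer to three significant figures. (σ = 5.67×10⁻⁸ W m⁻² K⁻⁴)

T_eq ≈ 249 K

d = 2.97×10⁷ km = 2.97×10¹⁰ m.
Flux: S = L/(4πd²) = 4.59×10²⁵/(4π×(2.97×10¹⁰)²) = 4140 W m⁻².
Energy balance: absorbed = emitted ⇒ πR²·S(1−A) = 4πR²·σT_eq⁴, so T_eq⁴ = S(1−A)/(4σ).
T_eq = [4140 × 0.21 / (4 × 5.67×10⁻⁸)]^(1/4) = (3.83×10⁹)^(1/4) = 249 K.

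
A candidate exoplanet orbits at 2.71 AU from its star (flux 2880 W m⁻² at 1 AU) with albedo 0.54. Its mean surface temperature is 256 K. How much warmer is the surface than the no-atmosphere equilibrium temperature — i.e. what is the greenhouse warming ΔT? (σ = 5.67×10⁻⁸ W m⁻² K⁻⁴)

S = 2880/2.71² = 392.2 W m⁻².
T_eq = [S(1−A)/(4σ)]^(1/4) = [392.2×0.46/(4×5.67×10⁻⁸)]^(1/4) = 167.9 K.
ΔT = T_surf − T_eq = 256 − 167.9.

ΔT ≈ 88.1 K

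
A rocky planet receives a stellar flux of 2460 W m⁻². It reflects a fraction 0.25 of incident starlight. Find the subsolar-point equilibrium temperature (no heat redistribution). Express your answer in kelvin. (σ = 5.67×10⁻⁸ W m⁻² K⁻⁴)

T_ss ≈ 425 K

At the subsolar point the surface absorbs S(1−A) and emits σT⁴ per unit area — no factor of 4, since only the local patch is in balance.
T = [2460 × 0.75 / 5.67×10⁻⁸]^(1/4) = (3.25×10¹⁰)^(1/4) = 425 K.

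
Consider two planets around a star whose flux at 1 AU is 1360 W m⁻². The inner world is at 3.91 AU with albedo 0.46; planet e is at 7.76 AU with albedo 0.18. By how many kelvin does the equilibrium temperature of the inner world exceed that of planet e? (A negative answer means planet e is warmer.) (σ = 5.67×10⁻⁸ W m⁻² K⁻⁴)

T_eq = [S₀(1−A)/(4σd²)]^(1/4), so T ∝ (1−A)^(1/4) / √d.
T₁ = [1360×0.54/(4×5.67×10⁻⁸×3.91²)]^(1/4) = 120.64 K.
T₂ = [1360×0.82/(4×5.67×10⁻⁸×7.76²)]^(1/4) = 95.06 K.

ΔT ≈ 25.6 K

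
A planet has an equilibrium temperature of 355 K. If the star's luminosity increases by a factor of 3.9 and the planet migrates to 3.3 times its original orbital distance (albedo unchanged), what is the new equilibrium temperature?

T_eq ≈ 275 K

T_eq ∝ L^(1/4) · d^(−1/2).
T′ = 355 × 3.9^(1/4) / 3.3^(1/2) = 275 K.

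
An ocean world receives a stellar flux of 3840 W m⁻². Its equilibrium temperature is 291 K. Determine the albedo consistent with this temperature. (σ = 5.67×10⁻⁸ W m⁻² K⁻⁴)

A ≈ 0.58

From T_eq⁴ = S(1−A)/(4σ): 1−A = 4σT_eq⁴/S.
1−A = 4 × 5.67×10⁻⁸ × (291)⁴ / 3840 = 0.424.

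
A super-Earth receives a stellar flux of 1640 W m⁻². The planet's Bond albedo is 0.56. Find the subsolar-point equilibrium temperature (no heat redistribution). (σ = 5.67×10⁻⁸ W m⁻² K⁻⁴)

At the subsolar point the surface absorbs S(1−A) and emits σT⁴ per unit area — no factor of 4, since only the local patch is in balance.
T = [1640 × 0.44 / 5.67×10⁻⁸]^(1/4) = (1.27×10¹⁰)^(1/4) = 336 K.

T_ss ≈ 336 K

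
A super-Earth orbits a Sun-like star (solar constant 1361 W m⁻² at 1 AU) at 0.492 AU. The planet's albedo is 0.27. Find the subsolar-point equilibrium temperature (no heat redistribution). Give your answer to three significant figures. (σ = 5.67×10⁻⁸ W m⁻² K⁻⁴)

T_ss ≈ 519 K

Flux at 0.492 AU: S = 1361/0.492² = 5620 W m⁻².
At the subsolar point the surface absorbs S(1−A) and emits σT⁴ per unit area — no factor of 4, since only the local patch is in balance.
T = [5620 × 0.73 / 5.67×10⁻⁸]^(1/4) = (7.24×10¹⁰)^(1/4) = 519 K.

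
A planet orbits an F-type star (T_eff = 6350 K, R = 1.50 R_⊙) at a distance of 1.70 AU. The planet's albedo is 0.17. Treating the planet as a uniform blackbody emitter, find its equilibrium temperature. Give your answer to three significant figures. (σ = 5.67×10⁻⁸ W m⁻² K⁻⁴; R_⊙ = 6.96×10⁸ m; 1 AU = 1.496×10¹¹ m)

T_eq ≈ 275 K

R_⋆ = 1.50 × 6.96×10⁸ = 1.04×10⁹ m.
d = 1.70 AU = 2.54×10¹¹ m.
L = 4πR_⋆²σT_⋆⁴ = 4π(1.04×10⁹)² × 5.67×10⁻⁸ × (6350)⁴ = 1.26×10²⁷ W.
S = L/(4πd²) = 1550 W m⁻².
Energy balance: absorbed = emitted ⇒ πR²·S(1−A) = 4πR²·σT_eq⁴, so T_eq⁴ = S(1−A)/(4σ).
T_eq = [1550 × 0.83 / (4 × 5.67×10⁻⁸)]^(1/4) = (5.69×10⁹)^(1/4) = 275 K.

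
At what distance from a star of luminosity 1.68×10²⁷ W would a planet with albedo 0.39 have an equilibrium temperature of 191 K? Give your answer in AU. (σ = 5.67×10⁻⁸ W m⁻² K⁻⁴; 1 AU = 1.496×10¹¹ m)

From T_eq⁴ = L(1−A)/(16πσd²): d = √[L(1−A)/(16πσT_eq⁴)].
d = √[1.68×10²⁷ × 0.61 / (16π × 5.67×10⁻⁸ × (191)⁴)] = 5.20×10¹¹ m = 3.47 AU.

d ≈ 3.47 AU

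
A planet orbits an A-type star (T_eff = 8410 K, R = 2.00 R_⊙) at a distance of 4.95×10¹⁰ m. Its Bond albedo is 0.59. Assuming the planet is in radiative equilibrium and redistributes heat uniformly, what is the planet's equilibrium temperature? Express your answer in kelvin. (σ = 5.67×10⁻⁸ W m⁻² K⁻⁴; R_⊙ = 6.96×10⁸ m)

T_eq ≈ 798 K

R_⋆ = 2.00 × 6.96×10⁸ = 1.39×10⁹ m.
L = 4πR_⋆²σT_⋆⁴ = 4π(1.39×10⁹)² × 5.67×10⁻⁸ × (8410)⁴ = 6.91×10²⁷ W.
S = L/(4πd²) = 2.24×10⁵ W m⁻².
Energy balance: absorbed = emitted ⇒ πR²·S(1−A) = 4πR²·σT_eq⁴, so T_eq⁴ = S(1−A)/(4σ).
T_eq = [2.24×10⁵ × 0.41 / (4 × 5.67×10⁻⁸)]^(1/4) = (4.05×10¹¹)^(1/4) = 798 K.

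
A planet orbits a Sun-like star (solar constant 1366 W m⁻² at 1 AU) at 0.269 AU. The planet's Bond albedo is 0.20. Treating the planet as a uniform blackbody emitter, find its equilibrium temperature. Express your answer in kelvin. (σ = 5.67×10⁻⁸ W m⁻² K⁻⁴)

T_eq ≈ 508 K

Flux at 0.269 AU: S = 1366/0.269² = 1.89×10⁴ W m⁻².
Energy balance: absorbed = emitted ⇒ πR²·S(1−A) = 4πR²·σT_eq⁴, so T_eq⁴ = S(1−A)/(4σ).
T_eq = [1.89×10⁴ × 0.80 / (4 × 5.67×10⁻⁸)]^(1/4) = (6.66×10¹⁰)^(1/4) = 508 K.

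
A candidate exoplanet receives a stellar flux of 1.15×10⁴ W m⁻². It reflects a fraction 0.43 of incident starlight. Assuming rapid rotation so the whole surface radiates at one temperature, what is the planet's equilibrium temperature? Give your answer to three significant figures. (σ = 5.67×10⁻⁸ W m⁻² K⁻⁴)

T_eq ≈ 412 K

Energy balance: absorbed = emitted ⇒ πR²·S(1−A) = 4πR²·σT_eq⁴, so T_eq⁴ = S(1−A)/(4σ).
T_eq = [1.15×10⁴ × 0.57 / (4 × 5.67×10⁻⁸)]^(1/4) = (2.89×10¹⁰)^(1/4) = 412 K.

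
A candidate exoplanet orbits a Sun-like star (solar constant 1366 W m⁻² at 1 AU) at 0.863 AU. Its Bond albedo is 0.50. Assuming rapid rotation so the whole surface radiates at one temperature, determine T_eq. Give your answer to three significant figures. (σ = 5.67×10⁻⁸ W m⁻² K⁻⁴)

T_eq ≈ 252 K

Flux at 0.863 AU: S = 1366/0.863² = 1830 W m⁻².
Energy balance: absorbed = emitted ⇒ πR²·S(1−A) = 4πR²·σT_eq⁴, so T_eq⁴ = S(1−A)/(4σ).
T_eq = [1830 × 0.50 / (4 × 5.67×10⁻⁸)]^(1/4) = (4.04×10⁹)^(1/4) = 252 K.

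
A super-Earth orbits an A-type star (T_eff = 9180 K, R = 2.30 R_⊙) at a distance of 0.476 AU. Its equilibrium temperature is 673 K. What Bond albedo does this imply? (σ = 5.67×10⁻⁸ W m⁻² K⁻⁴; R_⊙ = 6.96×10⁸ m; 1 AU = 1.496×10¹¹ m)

R_⋆ = 2.30 × 6.96×10⁸ = 1.60×10⁹ m.
d = 0.476 AU = 7.12×10¹⁰ m.
L = 4πR_⋆²σT_⋆⁴ = 4π(1.60×10⁹)² × 5.67×10⁻⁸ × (9180)⁴ = 1.30×10²⁸ W.
S = L/(4πd²) = 2.03×10⁵ W m⁻².
From T_eq⁴ = S(1−A)/(4σ): 1−A = 4σT_eq⁴/S.
1−A = 4 × 5.67×10⁻⁸ × (673)⁴ / 2.03×10⁵ = 0.229.

A ≈ 0.77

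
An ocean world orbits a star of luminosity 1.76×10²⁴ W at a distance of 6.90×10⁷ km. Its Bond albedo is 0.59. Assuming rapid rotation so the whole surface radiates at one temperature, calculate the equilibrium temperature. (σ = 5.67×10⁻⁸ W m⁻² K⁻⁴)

d = 6.90×10⁷ km = 6.90×10¹⁰ m.
Flux: S = L/(4πd²) = 1.76×10²⁴/(4π×(6.90×10¹⁰)²) = 29.4 W m⁻².
Energy balance: absorbed = emitted ⇒ πR²·S(1−A) = 4πR²·σT_eq⁴, so T_eq⁴ = S(1−A)/(4σ).
T_eq = [29.4 × 0.41 / (4 × 5.67×10⁻⁸)]^(1/4) = (5.32×10⁷)^(1/4) = 85.4 K.

T_eq ≈ 85.4 K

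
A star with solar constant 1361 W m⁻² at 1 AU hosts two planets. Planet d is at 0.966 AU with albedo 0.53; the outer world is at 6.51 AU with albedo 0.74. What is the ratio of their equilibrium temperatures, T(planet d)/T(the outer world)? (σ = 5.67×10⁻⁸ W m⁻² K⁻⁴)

T_eq = [S₀(1−A)/(4σd²)]^(1/4), so T ∝ (1−A)^(1/4) / √d.
T₁ = [1361×0.47/(4×5.67×10⁻⁸×0.966²)]^(1/4) = 234.47 K.
T₂ = [1361×0.26/(4×5.67×10⁻⁸×6.51²)]^(1/4) = 77.89 K.

T₁/T₂ ≈ 3.010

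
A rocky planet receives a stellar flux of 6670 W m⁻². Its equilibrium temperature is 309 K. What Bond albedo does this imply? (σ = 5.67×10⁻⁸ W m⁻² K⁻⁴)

A ≈ 0.69

From T_eq⁴ = S(1−A)/(4σ): 1−A = 4σT_eq⁴/S.
1−A = 4 × 5.67×10⁻⁸ × (309)⁴ / 6670 = 0.310.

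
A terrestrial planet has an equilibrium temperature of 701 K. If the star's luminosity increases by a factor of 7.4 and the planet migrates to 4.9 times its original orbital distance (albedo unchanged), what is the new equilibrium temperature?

T_eq ∝ L^(1/4) · d^(−1/2).
T′ = 701 × 7.4^(1/4) / 4.9^(1/2) = 522 K.

T_eq ≈ 522 K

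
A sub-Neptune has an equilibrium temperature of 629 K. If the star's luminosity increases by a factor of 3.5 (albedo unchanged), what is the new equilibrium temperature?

T_eq ∝ L^(1/4) · d^(−1/2).
T′ = 629 × 3.5^(1/4) = 860 K.

T_eq ≈ 860 K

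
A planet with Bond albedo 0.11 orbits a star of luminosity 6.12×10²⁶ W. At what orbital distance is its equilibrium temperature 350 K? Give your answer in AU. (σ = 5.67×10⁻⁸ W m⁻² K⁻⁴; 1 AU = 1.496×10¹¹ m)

d ≈ 0.754 AU

From T_eq⁴ = L(1−A)/(16πσd²): d = √[L(1−A)/(16πσT_eq⁴)].
d = √[6.12×10²⁶ × 0.89 / (16π × 5.67×10⁻⁸ × (350)⁴)] = 1.13×10¹¹ m = 0.754 AU.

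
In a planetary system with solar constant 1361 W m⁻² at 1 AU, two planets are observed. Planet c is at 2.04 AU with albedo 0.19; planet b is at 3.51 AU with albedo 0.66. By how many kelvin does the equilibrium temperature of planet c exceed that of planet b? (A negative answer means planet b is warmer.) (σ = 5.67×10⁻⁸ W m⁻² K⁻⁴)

T_eq = [S₀(1−A)/(4σd²)]^(1/4), so T ∝ (1−A)^(1/4) / √d.
T₁ = [1361×0.81/(4×5.67×10⁻⁸×2.04²)]^(1/4) = 184.87 K.
T₂ = [1361×0.34/(4×5.67×10⁻⁸×3.51²)]^(1/4) = 113.44 K.

ΔT ≈ 71.4 K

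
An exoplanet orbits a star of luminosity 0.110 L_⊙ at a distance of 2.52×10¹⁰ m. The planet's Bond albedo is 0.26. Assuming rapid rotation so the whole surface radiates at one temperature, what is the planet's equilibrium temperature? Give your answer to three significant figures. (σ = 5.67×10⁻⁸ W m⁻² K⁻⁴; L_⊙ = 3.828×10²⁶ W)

L = 0.110 × 3.828×10²⁶ = 4.21×10²⁵ W.
Flux: S = L/(4πd²) = 4.21×10²⁵/(4π×(2.52×10¹⁰)²) = 5280 W m⁻².
Energy balance: absorbed = emitted ⇒ πR²·S(1−A) = 4πR²·σT_eq⁴, so T_eq⁴ = S(1−A)/(4σ).
T_eq = [5280 × 0.74 / (4 × 5.67×10⁻⁸)]^(1/4) = (1.72×10¹⁰)^(1/4) = 362 K.

T_eq ≈ 362 K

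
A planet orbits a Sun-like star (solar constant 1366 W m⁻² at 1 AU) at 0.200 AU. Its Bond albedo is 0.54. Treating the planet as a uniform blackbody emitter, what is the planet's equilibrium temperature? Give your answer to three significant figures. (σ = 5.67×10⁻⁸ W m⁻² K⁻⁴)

Flux at 0.200 AU: S = 1366/0.200² = 3.41×10⁴ W m⁻².
Energy balance: absorbed = emitted ⇒ πR²·S(1−A) = 4πR²·σT_eq⁴, so T_eq⁴ = S(1−A)/(4σ).
T_eq = [3.41×10⁴ × 0.46 / (4 × 5.67×10⁻⁸)]^(1/4) = (6.93×10¹⁰)^(1/4) = 513 K.

T_eq ≈ 513 K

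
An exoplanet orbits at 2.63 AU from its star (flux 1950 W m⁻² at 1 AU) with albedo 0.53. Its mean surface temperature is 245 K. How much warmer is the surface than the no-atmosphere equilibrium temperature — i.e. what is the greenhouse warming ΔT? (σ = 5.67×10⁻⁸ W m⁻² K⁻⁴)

S = 1950/2.63² = 281.9 W m⁻².
T_eq = [S(1−A)/(4σ)]^(1/4) = [281.9×0.47/(4×5.67×10⁻⁸)]^(1/4) = 155.5 K.
ΔT = T_surf − T_eq = 245 − 155.5.

ΔT ≈ 89.5 K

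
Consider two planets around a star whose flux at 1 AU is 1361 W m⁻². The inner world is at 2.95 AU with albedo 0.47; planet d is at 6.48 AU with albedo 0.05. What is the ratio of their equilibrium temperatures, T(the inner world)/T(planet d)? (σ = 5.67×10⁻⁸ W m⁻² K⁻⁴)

T_eq = [S₀(1−A)/(4σd²)]^(1/4), so T ∝ (1−A)^(1/4) / √d.
T₁ = [1361×0.53/(4×5.67×10⁻⁸×2.95²)]^(1/4) = 138.26 K.
T₂ = [1361×0.95/(4×5.67×10⁻⁸×6.48²)]^(1/4) = 107.94 K.

T₁/T₂ ≈ 1.281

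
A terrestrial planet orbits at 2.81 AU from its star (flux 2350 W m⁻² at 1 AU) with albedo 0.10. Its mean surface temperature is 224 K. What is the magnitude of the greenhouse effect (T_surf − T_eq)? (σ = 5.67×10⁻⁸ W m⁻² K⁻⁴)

S = 2350/2.81² = 297.6 W m⁻².
T_eq = [S(1−A)/(4σ)]^(1/4) = [297.6×0.90/(4×5.67×10⁻⁸)]^(1/4) = 185.4 K.
ΔT = T_surf − T_eq = 224 − 185.4.

ΔT ≈ 38.6 K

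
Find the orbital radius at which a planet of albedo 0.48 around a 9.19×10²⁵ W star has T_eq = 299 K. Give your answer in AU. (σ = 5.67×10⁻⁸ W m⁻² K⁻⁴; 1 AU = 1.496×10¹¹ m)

From T_eq⁴ = L(1−A)/(16πσd²): d = √[L(1−A)/(16πσT_eq⁴)].
d = √[9.19×10²⁵ × 0.52 / (16π × 5.67×10⁻⁸ × (299)⁴)] = 4.58×10¹⁰ m = 0.306 AU.

d ≈ 0.306 AU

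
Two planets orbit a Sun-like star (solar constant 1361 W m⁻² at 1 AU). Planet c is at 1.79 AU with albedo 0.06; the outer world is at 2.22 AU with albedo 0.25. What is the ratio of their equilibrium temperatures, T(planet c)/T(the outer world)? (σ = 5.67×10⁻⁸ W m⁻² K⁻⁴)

T₁/T₂ ≈ 1.178

T_eq = [S₀(1−A)/(4σd²)]^(1/4), so T ∝ (1−A)^(1/4) / √d.
T₁ = [1361×0.94/(4×5.67×10⁻⁸×1.79²)]^(1/4) = 204.84 K.
T₂ = [1361×0.75/(4×5.67×10⁻⁸×2.22²)]^(1/4) = 173.84 K.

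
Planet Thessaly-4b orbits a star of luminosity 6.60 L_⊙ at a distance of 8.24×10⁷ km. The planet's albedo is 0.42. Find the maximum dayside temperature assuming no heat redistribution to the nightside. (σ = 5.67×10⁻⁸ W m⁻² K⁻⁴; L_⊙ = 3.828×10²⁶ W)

T_ss ≈ 742 K

d = 8.24×10⁷ km = 8.24×10¹⁰ m.
L = 6.60 × 3.828×10²⁶ = 2.53×10²⁷ W.
Flux: S = L/(4πd²) = 2.53×10²⁷/(4π×(8.24×10¹⁰)²) = 2.96×10⁴ W m⁻².
With no redistribution each surface element balances locally: S(1−A) = σT⁴.
T = [2.96×10⁴ × 0.58 / 5.67×10⁻⁸]^(1/4) = (3.03×10¹¹)^(1/4) = 742 K.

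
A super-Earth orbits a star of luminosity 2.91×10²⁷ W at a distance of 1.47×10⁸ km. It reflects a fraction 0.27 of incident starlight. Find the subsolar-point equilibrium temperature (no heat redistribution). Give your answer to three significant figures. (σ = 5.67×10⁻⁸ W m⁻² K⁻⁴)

T_ss ≈ 609 K

d = 1.47×10⁸ km = 1.47×10¹¹ m.
Flux: S = L/(4πd²) = 2.91×10²⁷/(4π×(1.47×10¹¹)²) = 1.07×10⁴ W m⁻².
At the subsolar point the surface absorbs S(1−A) and emits σT⁴ per unit area — no factor of 4, since only the local patch is in balance.
T = [1.07×10⁴ × 0.73 / 5.67×10⁻⁸]^(1/4) = (1.38×10¹¹)^(1/4) = 609 K.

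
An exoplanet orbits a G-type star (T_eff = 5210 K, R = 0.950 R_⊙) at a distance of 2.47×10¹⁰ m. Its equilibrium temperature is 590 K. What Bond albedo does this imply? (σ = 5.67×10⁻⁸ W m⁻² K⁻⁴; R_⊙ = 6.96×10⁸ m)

R_⋆ = 0.950 × 6.96×10⁸ = 6.61×10⁸ m.
L = 4πR_⋆²σT_⋆⁴ = 4π(6.61×10⁸)² × 5.67×10⁻⁸ × (5210)⁴ = 2.30×10²⁶ W.
S = L/(4πd²) = 2.99×10⁴ W m⁻².
From T_eq⁴ = S(1−A)/(4σ): 1−A = 4σT_eq⁴/S.
1−A = 4 × 5.67×10⁻⁸ × (590)⁴ / 2.99×10⁴ = 0.918.

A ≈ 0.08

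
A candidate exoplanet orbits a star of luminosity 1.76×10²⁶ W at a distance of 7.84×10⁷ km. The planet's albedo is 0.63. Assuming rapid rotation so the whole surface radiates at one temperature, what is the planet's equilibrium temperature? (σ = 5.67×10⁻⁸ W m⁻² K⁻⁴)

T_eq ≈ 247 K

d = 7.84×10⁷ km = 7.84×10¹⁰ m.
Flux: S = L/(4πd²) = 1.76×10²⁶/(4π×(7.84×10¹⁰)²) = 2280 W m⁻².
Energy balance: absorbed = emitted ⇒ πR²·S(1−A) = 4πR²·σT_eq⁴, so T_eq⁴ = S(1−A)/(4σ).
T_eq = [2280 × 0.37 / (4 × 5.67×10⁻⁸)]^(1/4) = (3.72×10⁹)^(1/4) = 247 K.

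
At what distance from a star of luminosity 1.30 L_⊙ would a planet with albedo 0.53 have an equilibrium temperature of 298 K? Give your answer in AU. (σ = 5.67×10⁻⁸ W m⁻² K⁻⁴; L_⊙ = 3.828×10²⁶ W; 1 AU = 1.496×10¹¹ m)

L = 1.30 × 3.828×10²⁶ = 4.98×10²⁶ W.
From T_eq⁴ = L(1−A)/(16πσd²): d = √[L(1−A)/(16πσT_eq⁴)].
d = √[4.98×10²⁶ × 0.47 / (16π × 5.67×10⁻⁸ × (298)⁴)] = 1.02×10¹¹ m = 0.682 AU.

d ≈ 0.682 AU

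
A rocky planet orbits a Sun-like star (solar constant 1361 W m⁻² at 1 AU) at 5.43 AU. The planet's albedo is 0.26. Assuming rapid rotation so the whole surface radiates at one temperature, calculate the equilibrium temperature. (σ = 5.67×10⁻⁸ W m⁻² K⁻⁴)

Flux at 5.43 AU: S = 1361/5.43² = 46.2 W m⁻².
Energy balance: absorbed = emitted ⇒ πR²·S(1−A) = 4πR²·σT_eq⁴, so T_eq⁴ = S(1−A)/(4σ).
T_eq = [46.2 × 0.74 / (4 × 5.67×10⁻⁸)]^(1/4) = (1.51×10⁸)^(1/4) = 111 K.

T_eq ≈ 111 K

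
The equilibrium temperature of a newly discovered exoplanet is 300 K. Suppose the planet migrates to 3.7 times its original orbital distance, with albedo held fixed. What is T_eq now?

T_eq ∝ L^(1/4) · d^(−1/2).
T′ = 300 / 3.7^(1/2) = 156 K.

T_eq ≈ 156 K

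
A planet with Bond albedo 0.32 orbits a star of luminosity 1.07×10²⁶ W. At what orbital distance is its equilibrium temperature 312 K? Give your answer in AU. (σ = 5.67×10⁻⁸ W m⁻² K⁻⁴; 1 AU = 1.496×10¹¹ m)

From T_eq⁴ = L(1−A)/(16πσd²): d = √[L(1−A)/(16πσT_eq⁴)].
d = √[1.07×10²⁶ × 0.68 / (16π × 5.67×10⁻⁸ × (312)⁴)] = 5.19×10¹⁰ m = 0.347 AU.

d ≈ 0.347 AU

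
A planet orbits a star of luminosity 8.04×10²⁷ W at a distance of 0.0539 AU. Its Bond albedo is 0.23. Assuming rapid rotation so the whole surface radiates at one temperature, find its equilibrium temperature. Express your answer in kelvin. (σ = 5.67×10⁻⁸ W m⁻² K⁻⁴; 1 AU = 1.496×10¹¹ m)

T_eq ≈ 2400 K

d = 0.0539 AU = 8.06×10⁹ m.
Flux: S = L/(4πd²) = 8.04×10²⁷/(4π×(8.06×10⁹)²) = 9.84×10⁶ W m⁻².
Energy balance: absorbed = emitted ⇒ πR²·S(1−A) = 4πR²·σT_eq⁴, so T_eq⁴ = S(1−A)/(4σ).
T_eq = [9.84×10⁶ × 0.77 / (4 × 5.67×10⁻⁸)]^(1/4) = (3.34×10¹³)^(1/4) = 2400 K.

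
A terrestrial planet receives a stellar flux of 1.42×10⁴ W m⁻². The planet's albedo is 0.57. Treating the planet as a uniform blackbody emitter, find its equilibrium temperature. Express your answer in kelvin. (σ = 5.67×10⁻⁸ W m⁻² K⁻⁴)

Energy balance: absorbed = emitted ⇒ πR²·S(1−A) = 4πR²·σT_eq⁴, so T_eq⁴ = S(1−A)/(4σ).
T_eq = [1.42×10⁴ × 0.43 / (4 × 5.67×10⁻⁸)]^(1/4) = (2.69×10¹⁰)^(1/4) = 405 K.

T_eq ≈ 405 K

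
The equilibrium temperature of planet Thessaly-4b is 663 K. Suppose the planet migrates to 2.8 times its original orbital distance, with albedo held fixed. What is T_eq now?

T_eq ∝ L^(1/4) · d^(−1/2).
T′ = 663 / 2.8^(1/2) = 396 K.

T_eq ≈ 396 K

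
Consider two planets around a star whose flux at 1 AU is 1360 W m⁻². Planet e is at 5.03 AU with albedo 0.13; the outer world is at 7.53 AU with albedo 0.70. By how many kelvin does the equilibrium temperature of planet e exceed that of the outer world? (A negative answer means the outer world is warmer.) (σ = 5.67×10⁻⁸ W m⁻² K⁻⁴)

T_eq = [S₀(1−A)/(4σd²)]^(1/4), so T ∝ (1−A)^(1/4) / √d.
T₁ = [1360×0.87/(4×5.67×10⁻⁸×5.03²)]^(1/4) = 119.83 K.
T₂ = [1360×0.30/(4×5.67×10⁻⁸×7.53²)]^(1/4) = 75.05 K.

ΔT ≈ 44.8 K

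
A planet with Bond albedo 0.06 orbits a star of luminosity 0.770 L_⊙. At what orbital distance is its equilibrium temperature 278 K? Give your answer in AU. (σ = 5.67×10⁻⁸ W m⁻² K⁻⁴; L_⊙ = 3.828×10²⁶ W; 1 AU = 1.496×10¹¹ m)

L = 0.770 × 3.828×10²⁶ = 2.95×10²⁶ W.
From T_eq⁴ = L(1−A)/(16πσd²): d = √[L(1−A)/(16πσT_eq⁴)].
d = √[2.95×10²⁶ × 0.94 / (16π × 5.67×10⁻⁸ × (278)⁴)] = 1.28×10¹¹ m = 0.853 AU.

d ≈ 0.853 AU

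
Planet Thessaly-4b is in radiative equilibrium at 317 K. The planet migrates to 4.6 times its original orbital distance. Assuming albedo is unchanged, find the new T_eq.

T_eq ∝ L^(1/4) · d^(−1/2).
T′ = 317 / 4.6^(1/2) = 148 K.

T_eq ≈ 148 K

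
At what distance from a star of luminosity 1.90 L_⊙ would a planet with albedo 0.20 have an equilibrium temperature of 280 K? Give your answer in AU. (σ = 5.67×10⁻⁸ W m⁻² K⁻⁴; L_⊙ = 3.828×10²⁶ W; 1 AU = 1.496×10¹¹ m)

L = 1.90 × 3.828×10²⁶ = 7.27×10²⁶ W.
From T_eq⁴ = L(1−A)/(16πσd²): d = √[L(1−A)/(16πσT_eq⁴)].
d = √[7.27×10²⁶ × 0.80 / (16π × 5.67×10⁻⁸ × (280)⁴)] = 1.82×10¹¹ m = 1.22 AU.

d ≈ 1.22 AU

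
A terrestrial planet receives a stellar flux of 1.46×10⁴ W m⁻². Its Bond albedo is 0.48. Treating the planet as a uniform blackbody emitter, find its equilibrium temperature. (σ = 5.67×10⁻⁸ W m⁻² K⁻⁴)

T_eq ≈ 428 K

Energy balance: absorbed = emitted ⇒ πR²·S(1−A) = 4πR²·σT_eq⁴, so T_eq⁴ = S(1−A)/(4σ).
T_eq = [1.46×10⁴ × 0.52 / (4 × 5.67×10⁻⁸)]^(1/4) = (3.35×10¹⁰)^(1/4) = 428 K.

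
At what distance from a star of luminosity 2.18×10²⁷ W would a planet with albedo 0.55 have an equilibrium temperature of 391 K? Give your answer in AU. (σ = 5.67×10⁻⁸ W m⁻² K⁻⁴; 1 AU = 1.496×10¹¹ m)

From T_eq⁴ = L(1−A)/(16πσd²): d = √[L(1−A)/(16πσT_eq⁴)].
d = √[2.18×10²⁷ × 0.45 / (16π × 5.67×10⁻⁸ × (391)⁴)] = 1.21×10¹¹ m = 0.811 AU.

d ≈ 0.811 AU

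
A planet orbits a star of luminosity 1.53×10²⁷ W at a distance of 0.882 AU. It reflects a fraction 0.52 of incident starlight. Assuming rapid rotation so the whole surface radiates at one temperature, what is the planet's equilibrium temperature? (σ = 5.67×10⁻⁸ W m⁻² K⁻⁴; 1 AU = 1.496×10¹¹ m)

d = 0.882 AU = 1.32×10¹¹ m.
Flux: S = L/(4πd²) = 1.53×10²⁷/(4π×(1.32×10¹¹)²) = 6990 W m⁻².
Energy balance: absorbed = emitted ⇒ πR²·S(1−A) = 4πR²·σT_eq⁴, so T_eq⁴ = S(1−A)/(4σ).
T_eq = [6990 × 0.48 / (4 × 5.67×10⁻⁸)]^(1/4) = (1.48×10¹⁰)^(1/4) = 349 K.

T_eq ≈ 349 K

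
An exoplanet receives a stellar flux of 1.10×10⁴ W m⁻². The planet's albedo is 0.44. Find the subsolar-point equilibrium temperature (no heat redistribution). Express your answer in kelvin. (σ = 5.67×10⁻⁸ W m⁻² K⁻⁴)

At the subsolar point the surface absorbs S(1−A) and emits σT⁴ per unit area — no factor of 4, since only the local patch is in balance.
T = [1.10×10⁴ × 0.56 / 5.67×10⁻⁸]^(1/4) = (1.09×10¹¹)^(1/4) = 574 K.

T_ss ≈ 574 K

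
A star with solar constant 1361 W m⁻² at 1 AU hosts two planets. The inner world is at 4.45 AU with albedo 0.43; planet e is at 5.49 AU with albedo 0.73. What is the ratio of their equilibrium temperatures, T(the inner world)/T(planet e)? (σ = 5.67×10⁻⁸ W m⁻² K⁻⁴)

T₁/T₂ ≈ 1.339

T_eq = [S₀(1−A)/(4σd²)]^(1/4), so T ∝ (1−A)^(1/4) / √d.
T₁ = [1361×0.57/(4×5.67×10⁻⁸×4.45²)]^(1/4) = 114.64 K.
T₂ = [1361×0.27/(4×5.67×10⁻⁸×5.49²)]^(1/4) = 85.63 K.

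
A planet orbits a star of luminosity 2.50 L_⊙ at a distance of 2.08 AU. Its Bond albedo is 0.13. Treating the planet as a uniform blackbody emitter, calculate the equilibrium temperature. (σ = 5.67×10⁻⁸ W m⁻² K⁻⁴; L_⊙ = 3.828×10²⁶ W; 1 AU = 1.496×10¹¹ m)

d = 2.08 AU = 3.11×10¹¹ m.
L = 2.50 × 3.828×10²⁶ = 9.57×10²⁶ W.
Flux: S = L/(4πd²) = 9.57×10²⁶/(4π×(3.11×10¹¹)²) = 787 W m⁻².
Energy balance: absorbed = emitted ⇒ πR²·S(1−A) = 4πR²·σT_eq⁴, so T_eq⁴ = S(1−A)/(4σ).
T_eq = [787 × 0.87 / (4 × 5.67×10⁻⁸)]^(1/4) = (3.02×10⁹)^(1/4) = 234 K.

T_eq ≈ 234 K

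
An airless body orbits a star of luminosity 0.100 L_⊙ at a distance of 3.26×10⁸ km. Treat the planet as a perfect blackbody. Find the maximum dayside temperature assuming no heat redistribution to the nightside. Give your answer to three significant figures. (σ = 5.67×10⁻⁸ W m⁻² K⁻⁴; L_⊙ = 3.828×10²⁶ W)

T_ss ≈ 150 K

d = 3.26×10⁸ km = 3.26×10¹¹ m.
L = 0.100 × 3.828×10²⁶ = 3.83×10²⁵ W.
Flux: S = L/(4πd²) = 3.83×10²⁵/(4π×(3.26×10¹¹)²) = 28.7 W m⁻².
With no redistribution each surface element balances locally: S(1−A) = σT⁴.
T = [28.7 × 1.00 / 5.67×10⁻⁸]^(1/4) = (5.06×10⁸)^(1/4) = 150 K.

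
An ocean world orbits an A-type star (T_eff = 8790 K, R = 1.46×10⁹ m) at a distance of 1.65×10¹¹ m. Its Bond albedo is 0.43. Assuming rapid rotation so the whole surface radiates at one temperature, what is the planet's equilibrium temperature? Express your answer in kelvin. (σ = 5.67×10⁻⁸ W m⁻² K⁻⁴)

L = 4πR_⋆²σT_⋆⁴ = 4π(1.46×10⁹)² × 5.67×10⁻⁸ × (8790)⁴ = 9.07×10²⁷ W.
S = L/(4πd²) = 2.65×10⁴ W m⁻².
Energy balance: absorbed = emitted ⇒ πR²·S(1−A) = 4πR²·σT_eq⁴, so T_eq⁴ = S(1−A)/(4σ).
T_eq = [2.65×10⁴ × 0.57 / (4 × 5.67×10⁻⁸)]^(1/4) = (6.66×10¹⁰)^(1/4) = 508 K.

T_eq ≈ 508 K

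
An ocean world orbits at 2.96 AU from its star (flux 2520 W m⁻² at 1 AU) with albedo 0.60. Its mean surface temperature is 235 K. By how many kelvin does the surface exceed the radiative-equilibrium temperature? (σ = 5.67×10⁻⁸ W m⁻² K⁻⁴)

ΔT ≈ 84.9 K

S = 2520/2.96² = 287.6 W m⁻².
T_eq = [S(1−A)/(4σ)]^(1/4) = [287.6×0.40/(4×5.67×10⁻⁸)]^(1/4) = 150.1 K.
ΔT = T_surf − T_eq = 235 − 150.1.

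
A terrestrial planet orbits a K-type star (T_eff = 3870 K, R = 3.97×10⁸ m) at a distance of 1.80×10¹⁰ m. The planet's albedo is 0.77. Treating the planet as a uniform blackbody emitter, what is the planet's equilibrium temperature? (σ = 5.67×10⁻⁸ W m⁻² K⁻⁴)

T_eq ≈ 281 K

L = 4πR_⋆²σT_⋆⁴ = 4π(3.97×10⁸)² × 5.67×10⁻⁸ × (3870)⁴ = 2.52×10²⁵ W.
S = L/(4πd²) = 6190 W m⁻².
Energy balance: absorbed = emitted ⇒ πR²·S(1−A) = 4πR²·σT_eq⁴, so T_eq⁴ = S(1−A)/(4σ).
T_eq = [6190 × 0.23 / (4 × 5.67×10⁻⁸)]^(1/4) = (6.27×10⁹)^(1/4) = 281 K.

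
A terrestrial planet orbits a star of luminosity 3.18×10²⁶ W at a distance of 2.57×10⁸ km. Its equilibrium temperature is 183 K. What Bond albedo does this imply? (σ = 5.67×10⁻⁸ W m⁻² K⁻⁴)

d = 2.57×10⁸ km = 2.57×10¹¹ m.
Flux: S = L/(4πd²) = 3.18×10²⁶/(4π×(2.57×10¹¹)²) = 383 W m⁻².
From T_eq⁴ = S(1−A)/(4σ): 1−A = 4σT_eq⁴/S.
1−A = 4 × 5.67×10⁻⁸ × (183)⁴ / 383 = 0.664.

A ≈ 0.34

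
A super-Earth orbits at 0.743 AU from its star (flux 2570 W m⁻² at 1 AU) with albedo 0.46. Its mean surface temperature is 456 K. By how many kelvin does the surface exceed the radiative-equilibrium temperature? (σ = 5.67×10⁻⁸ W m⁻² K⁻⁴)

ΔT ≈ 131.5 K

S = 2570/0.743² = 4655 W m⁻².
T_eq = [S(1−A)/(4σ)]^(1/4) = [4655×0.54/(4×5.67×10⁻⁸)]^(1/4) = 324.5 K.
ΔT = T_surf − T_eq = 456 − 324.5.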